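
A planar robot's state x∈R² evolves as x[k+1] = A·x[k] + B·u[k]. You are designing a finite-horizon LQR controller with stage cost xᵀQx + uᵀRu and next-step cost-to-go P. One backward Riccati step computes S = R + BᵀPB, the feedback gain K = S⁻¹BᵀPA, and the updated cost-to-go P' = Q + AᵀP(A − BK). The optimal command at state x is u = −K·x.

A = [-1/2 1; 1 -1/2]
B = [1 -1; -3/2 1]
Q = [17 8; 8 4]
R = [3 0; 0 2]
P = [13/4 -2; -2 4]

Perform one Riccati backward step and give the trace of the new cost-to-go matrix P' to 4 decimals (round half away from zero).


BᵀP = [6.2500 -8.0000; -5.2500 6.0000]
S = R + BᵀPB = [3 0; 0 2] + [18.2500 -14.2500; -14.2500 11.2500] = [21.2500 -14.2500; -14.2500 13.2500]
BᵀPA = [-11.1250 10.2500; 8.6250 -8.2500]
K = S⁻¹·BᵀPA = [-0.3121 0.2325; 0.3153 -0.3726]
A−BK = [0.1274 0.3949; 0.2166 0.2213]
AᵀP(A−BK) = [0.6210 -0.3248; -0.3248 0.7930]
P' = Q + AᵀP(A−BK) = [17.6210 7.6752; 7.6752 4.7930]
tr(P') = 22.4140

22.4140


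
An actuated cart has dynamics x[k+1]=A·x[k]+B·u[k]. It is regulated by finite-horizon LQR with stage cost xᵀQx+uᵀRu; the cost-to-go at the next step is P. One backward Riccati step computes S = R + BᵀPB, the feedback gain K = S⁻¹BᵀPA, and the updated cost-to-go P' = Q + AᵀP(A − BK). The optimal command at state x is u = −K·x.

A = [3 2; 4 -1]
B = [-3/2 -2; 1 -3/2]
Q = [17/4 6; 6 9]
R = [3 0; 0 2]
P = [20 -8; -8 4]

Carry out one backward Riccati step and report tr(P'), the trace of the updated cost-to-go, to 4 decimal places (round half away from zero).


22.8174

BᵀP = [-38.0000 16.0000; -28.0000 10.0000]
S = R + BᵀPB = [3 0; 0 2] + [73.0000 52.0000; 52.0000 41.0000] = [76.0000 52.0000; 52.0000 43.0000]
BᵀPA = [-50.0000 -92.0000; -44.0000 -66.0000]
K = S⁻¹·BᵀPA = [0.2447 -0.9291; -1.3191 -0.4113]
A−BK = [0.7287 -0.2163; 1.7766 -0.6879]
AᵀP(A−BK) = [6.1915 -0.5532; -0.5532 3.3759]
P' = Q + AᵀP(A−BK) = [10.4415 5.4468; 5.4468 12.3759]
tr(P') = 22.8174


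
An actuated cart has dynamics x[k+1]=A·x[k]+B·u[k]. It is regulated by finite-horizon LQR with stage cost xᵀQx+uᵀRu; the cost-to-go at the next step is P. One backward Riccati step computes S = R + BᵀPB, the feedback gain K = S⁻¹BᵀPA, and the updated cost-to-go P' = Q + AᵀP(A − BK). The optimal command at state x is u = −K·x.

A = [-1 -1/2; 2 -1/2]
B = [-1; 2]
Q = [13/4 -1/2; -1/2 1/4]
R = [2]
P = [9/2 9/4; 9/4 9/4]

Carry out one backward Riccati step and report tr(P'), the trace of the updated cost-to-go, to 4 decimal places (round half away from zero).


BᵀP = [0.0000 2.2500]
S = R + BᵀPB = [2] + [4.5000] = [6.5000]
BᵀPA = [4.5000 -1.1250]
K = S⁻¹·BᵀPA = [0.6923 -0.1731]
A−BK = [-0.3077 -0.6731; 0.6154 -0.1538]
AᵀP(A−BK) = [1.3846 -0.3462; -0.3462 2.6178]
P' = Q + AᵀP(A−BK) = [4.6346 -0.8462; -0.8462 2.8678]
tr(P') = 7.5024

7.5024


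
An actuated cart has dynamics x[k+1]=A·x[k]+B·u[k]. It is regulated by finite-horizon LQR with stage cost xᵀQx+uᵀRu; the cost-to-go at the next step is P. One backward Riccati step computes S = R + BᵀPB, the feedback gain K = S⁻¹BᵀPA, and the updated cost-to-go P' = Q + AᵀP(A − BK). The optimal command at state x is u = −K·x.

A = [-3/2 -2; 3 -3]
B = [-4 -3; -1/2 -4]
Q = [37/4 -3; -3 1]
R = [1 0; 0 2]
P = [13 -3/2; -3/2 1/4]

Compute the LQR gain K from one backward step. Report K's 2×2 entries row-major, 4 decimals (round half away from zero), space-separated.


BᵀP = [-51.2500 5.8750; -33.0000 3.5000]
S = R + BᵀPB = [1 0; 0 2] + [202.0625 130.2500; 130.2500 85.0000] = [203.0625 130.2500; 130.2500 87.0000]
BᵀPA = [94.5000 84.8750; 60.0000 55.5000]
K = S⁻¹·BᵀPA = [0.5796 0.2214; -0.1780 0.3065]
A−BK = [0.2842 -0.1950; 2.5776 -1.6632]
AᵀP(A−BK) = [0.9127 -0.3101; -0.3101 0.4498]
P' = Q + AᵀP(A−BK) = [10.1627 -3.3101; -3.3101 1.4498]
tr(P') = 11.6125

0.5796 0.2214 -0.1780 0.3065


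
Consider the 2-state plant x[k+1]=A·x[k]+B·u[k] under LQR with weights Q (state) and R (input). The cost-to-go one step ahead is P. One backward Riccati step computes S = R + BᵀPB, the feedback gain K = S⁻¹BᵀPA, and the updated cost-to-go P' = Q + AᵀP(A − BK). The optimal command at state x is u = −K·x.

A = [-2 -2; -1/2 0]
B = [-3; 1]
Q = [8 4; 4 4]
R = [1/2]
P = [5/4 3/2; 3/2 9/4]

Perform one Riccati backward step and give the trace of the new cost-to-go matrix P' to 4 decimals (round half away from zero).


BᵀP = [-2.2500 -2.2500]
S = R + BᵀPB = [1/2] + [4.5000] = [5.0000]
BᵀPA = [5.6250 4.5000]
K = S⁻¹·BᵀPA = [1.1250 0.9000]
A−BK = [1.3750 0.7000; -1.6250 -0.9000]
AᵀP(A−BK) = [2.2344 1.4375; 1.4375 0.9500]
P' = Q + AᵀP(A−BK) = [10.2344 5.4375; 5.4375 4.9500]
tr(P') = 15.1844

15.1844


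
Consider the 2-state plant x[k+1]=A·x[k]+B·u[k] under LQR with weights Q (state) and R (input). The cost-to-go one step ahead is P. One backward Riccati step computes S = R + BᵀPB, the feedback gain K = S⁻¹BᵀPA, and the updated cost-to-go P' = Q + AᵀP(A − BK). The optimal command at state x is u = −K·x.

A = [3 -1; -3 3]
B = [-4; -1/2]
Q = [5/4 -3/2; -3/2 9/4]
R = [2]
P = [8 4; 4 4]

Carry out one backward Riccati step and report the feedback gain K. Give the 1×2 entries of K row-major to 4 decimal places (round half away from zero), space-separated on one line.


BᵀP = [-34.0000 -18.0000]
S = R + BᵀPB = [2] + [145.0000] = [147.0000]
BᵀPA = [-48.0000 -20.0000]
K = S⁻¹·BᵀPA = [-0.3265 -0.1361]
A−BK = [1.6939 -1.5442; -3.1633 2.9320]
AᵀP(A−BK) = [20.3265 -18.5306; -18.5306 17.2789]
P' = Q + AᵀP(A−BK) = [21.5765 -20.0306; -20.0306 19.5289]
tr(P') = 41.1054

-0.3265 -0.1361


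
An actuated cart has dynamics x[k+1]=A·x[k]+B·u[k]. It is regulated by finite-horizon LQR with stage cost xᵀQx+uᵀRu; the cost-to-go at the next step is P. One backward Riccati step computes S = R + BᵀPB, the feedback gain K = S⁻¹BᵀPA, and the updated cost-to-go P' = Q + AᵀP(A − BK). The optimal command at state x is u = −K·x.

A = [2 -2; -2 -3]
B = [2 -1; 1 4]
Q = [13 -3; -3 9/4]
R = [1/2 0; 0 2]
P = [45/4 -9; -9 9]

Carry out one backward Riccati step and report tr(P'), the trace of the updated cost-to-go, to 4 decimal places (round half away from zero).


BᵀP = [13.5000 -9.0000; -47.2500 45.0000]
S = R + BᵀPB = [1/2 0; 0 2] + [18.0000 -49.5000; -49.5000 227.2500] = [18.5000 -49.5000; -49.5000 229.2500]
BᵀPA = [45.0000 0.0000; -184.5000 -40.5000]
K = S⁻¹·BᵀPA = [0.6609 -1.1194; -0.6621 -0.4184]
A−BK = [0.0162 -0.1795; -0.0124 -0.2071]
AᵀP(A−BK) = [1.1031 0.1847; 0.1847 1.0560]
P' = Q + AᵀP(A−BK) = [14.1031 -2.8153; -2.8153 3.3060]
tr(P') = 17.4091

17.4091


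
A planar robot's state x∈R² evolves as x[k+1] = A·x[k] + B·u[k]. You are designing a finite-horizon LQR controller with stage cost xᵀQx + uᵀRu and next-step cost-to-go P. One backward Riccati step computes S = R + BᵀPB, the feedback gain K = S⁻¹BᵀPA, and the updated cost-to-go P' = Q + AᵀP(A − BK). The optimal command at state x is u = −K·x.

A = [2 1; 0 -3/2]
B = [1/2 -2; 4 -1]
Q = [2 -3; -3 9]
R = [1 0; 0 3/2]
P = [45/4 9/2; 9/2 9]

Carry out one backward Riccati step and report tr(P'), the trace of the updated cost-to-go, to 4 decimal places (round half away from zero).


BᵀP = [23.6250 38.2500; -27.0000 -18.0000]
S = R + BᵀPB = [1 0; 0 3/2] + [164.8125 -85.5000; -85.5000 72.0000] = [165.8125 -85.5000; -85.5000 73.5000]
BᵀPA = [47.2500 -33.7500; -54.0000 0.0000]
K = S⁻¹·BᵀPA = [-0.2346 -0.5086; -1.0076 -0.5917]
A−BK = [0.1021 0.0710; -0.0692 -0.0571]
AᵀP(A−BK) = [1.6747 1.0823; 1.0823 0.8334]
P' = Q + AᵀP(A−BK) = [3.6747 -1.9177; -1.9177 9.8334]
tr(P') = 13.5081

13.5081


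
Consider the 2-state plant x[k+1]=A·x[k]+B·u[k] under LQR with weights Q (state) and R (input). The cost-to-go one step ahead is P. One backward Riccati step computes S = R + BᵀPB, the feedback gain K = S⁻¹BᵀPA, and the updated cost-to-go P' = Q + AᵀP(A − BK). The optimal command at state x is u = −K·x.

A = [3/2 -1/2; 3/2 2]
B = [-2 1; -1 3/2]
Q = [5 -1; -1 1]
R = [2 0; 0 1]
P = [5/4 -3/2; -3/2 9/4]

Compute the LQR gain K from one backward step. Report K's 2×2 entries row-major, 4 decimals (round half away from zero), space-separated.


BᵀP = [-1.0000 0.7500; -1.0000 1.8750]
S = R + BᵀPB = [2 0; 0 1] + [1.2500 0.1250; 0.1250 1.8125] = [3.2500 0.1250; 0.1250 2.8125]
BᵀPA = [-0.3750 2.0000; 1.3125 4.2500]
K = S⁻¹·BᵀPA = [-0.1336 0.5582; 0.4726 1.4863]
A−BK = [0.7603 -0.8699; 0.6575 0.3288]
AᵀP(A−BK) = [0.4546 0.6961; 0.6961 4.8793]
P' = Q + AᵀP(A−BK) = [5.4546 -0.3039; -0.3039 5.8793]
tr(P') = 11.3339

-0.1336 0.5582 0.4726 1.4863


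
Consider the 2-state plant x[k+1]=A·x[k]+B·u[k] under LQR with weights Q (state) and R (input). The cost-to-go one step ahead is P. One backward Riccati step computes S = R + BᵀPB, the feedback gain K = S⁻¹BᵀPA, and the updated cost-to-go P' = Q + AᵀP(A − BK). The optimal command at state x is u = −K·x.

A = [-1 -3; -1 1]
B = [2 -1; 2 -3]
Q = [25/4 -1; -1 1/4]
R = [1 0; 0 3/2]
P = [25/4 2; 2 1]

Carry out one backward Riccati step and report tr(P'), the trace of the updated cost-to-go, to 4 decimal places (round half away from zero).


10.5435

BᵀP = [16.5000 6.0000; -12.2500 -5.0000]
S = R + BᵀPB = [1 0; 0 3/2] + [45.0000 -34.5000; -34.5000 27.2500] = [46.0000 -34.5000; -34.5000 28.7500]
BᵀPA = [-22.5000 -43.5000; 17.2500 31.7500]
K = S⁻¹·BᵀPA = [-0.3913 -1.1739; 0.1304 -0.3043]
A−BK = [-0.0870 -0.9565; 0.1739 2.4348]
AᵀP(A−BK) = [0.1957 0.5870; 0.5870 3.8478]
P' = Q + AᵀP(A−BK) = [6.4457 -0.4130; -0.4130 4.0978]
tr(P') = 10.5435


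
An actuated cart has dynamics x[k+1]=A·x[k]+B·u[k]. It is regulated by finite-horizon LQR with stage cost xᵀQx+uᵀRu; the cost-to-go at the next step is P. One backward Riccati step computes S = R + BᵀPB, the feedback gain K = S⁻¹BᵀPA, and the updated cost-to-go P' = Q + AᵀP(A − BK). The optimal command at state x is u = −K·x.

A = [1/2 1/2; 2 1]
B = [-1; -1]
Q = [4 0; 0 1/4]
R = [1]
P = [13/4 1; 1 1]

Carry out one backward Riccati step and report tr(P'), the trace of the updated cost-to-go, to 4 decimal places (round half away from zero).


6.3534

BᵀP = [-4.2500 -2.0000]
S = R + BᵀPB = [1] + [6.2500] = [7.2500]
BᵀPA = [-6.1250 -4.1250]
K = S⁻¹·BᵀPA = [-0.8448 -0.5690]
A−BK = [-0.3448 -0.0690; 1.1552 0.4310]
AᵀP(A−BK) = [1.6379 0.8276; 0.8276 0.4655]
P' = Q + AᵀP(A−BK) = [5.6379 0.8276; 0.8276 0.7155]
tr(P') = 6.3534


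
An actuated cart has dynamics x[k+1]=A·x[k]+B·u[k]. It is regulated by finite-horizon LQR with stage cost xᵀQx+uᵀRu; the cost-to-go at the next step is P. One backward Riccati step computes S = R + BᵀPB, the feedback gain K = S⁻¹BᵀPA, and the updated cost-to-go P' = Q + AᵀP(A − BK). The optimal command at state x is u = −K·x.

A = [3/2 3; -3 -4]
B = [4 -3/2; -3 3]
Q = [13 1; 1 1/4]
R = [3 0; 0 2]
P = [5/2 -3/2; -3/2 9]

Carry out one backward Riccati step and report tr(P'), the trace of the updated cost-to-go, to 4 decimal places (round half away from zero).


BᵀP = [14.5000 -33.0000; -8.2500 29.2500]
S = R + BᵀPB = [3 0; 0 2] + [157.0000 -120.7500; -120.7500 100.1250] = [160.0000 -120.7500; -120.7500 102.1250]
BᵀPA = [120.7500 175.5000; -100.1250 -141.7500]
K = S⁻¹·BᵀPA = [0.1373 0.4585; -0.8181 -0.8459]
A−BK = [-0.2762 -0.1027; -0.1338 -0.0868]
AᵀP(A−BK) = [1.6362 1.6919; 1.6919 2.1292]
P' = Q + AᵀP(A−BK) = [14.6362 2.6919; 2.6919 2.3792]
tr(P') = 17.0155

17.0155


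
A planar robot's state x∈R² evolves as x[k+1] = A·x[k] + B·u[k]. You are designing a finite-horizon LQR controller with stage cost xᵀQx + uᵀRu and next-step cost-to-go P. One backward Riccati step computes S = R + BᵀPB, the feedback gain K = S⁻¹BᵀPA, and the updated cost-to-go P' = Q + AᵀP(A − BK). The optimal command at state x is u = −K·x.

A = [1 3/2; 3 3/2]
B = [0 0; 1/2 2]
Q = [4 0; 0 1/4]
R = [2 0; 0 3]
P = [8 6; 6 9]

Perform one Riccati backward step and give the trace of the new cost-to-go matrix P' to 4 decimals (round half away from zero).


BᵀP = [3.0000 4.5000; 12.0000 18.0000]
S = R + BᵀPB = [2 0; 0 3] + [2.2500 9.0000; 9.0000 36.0000] = [4.2500 9.0000; 9.0000 39.0000]
BᵀPA = [16.5000 11.2500; 66.0000 45.0000]
K = S⁻¹·BᵀPA = [0.5841 0.3982; 1.5575 1.0619]
A−BK = [1.0000 1.5000; -0.4071 -0.8230]
AᵀP(A−BK) = [12.5664 11.8407; 11.8407 12.9823]
P' = Q + AᵀP(A−BK) = [16.5664 11.8407; 11.8407 13.2323]
tr(P') = 29.7987

29.7987


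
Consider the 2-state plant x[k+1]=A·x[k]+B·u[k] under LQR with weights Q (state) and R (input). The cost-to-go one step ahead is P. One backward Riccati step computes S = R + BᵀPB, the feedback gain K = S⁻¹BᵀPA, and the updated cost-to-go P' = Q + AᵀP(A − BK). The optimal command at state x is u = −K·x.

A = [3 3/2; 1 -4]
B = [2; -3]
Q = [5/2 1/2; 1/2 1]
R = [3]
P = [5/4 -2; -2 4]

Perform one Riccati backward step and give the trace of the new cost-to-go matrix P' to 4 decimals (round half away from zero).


BᵀP = [8.5000 -16.0000]
S = R + BᵀPB = [3] + [65.0000] = [68.0000]
BᵀPA = [9.5000 76.7500]
K = S⁻¹·BᵀPA = [0.1397 1.1287]
A−BK = [2.7206 -0.7574; 1.4191 -0.6140]
AᵀP(A−BK) = [1.9228 -0.0974; -0.0974 4.1866]
P' = Q + AᵀP(A−BK) = [4.4228 0.4026; 0.4026 5.1866]
tr(P') = 9.6094

9.6094


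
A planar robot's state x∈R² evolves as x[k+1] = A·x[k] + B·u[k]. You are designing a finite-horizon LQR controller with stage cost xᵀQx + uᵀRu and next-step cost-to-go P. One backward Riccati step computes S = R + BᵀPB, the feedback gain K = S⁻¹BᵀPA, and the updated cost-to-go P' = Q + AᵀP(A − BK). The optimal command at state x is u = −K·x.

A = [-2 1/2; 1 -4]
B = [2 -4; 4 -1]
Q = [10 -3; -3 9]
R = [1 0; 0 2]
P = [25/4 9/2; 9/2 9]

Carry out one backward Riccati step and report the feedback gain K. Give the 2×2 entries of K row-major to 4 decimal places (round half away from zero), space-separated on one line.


0.3893 -1.1250 0.6600 -0.6437

BᵀP = [30.5000 45.0000; -29.5000 -27.0000]
S = R + BᵀPB = [1 0; 0 2] + [241.0000 -167.0000; -167.0000 145.0000] = [242.0000 -167.0000; -167.0000 147.0000]
BᵀPA = [-16.0000 -164.7500; 32.0000 93.2500]
K = S⁻¹·BᵀPA = [0.3893 -1.1250; 0.6600 -0.6437]
A−BK = [-0.1387 0.1752; 0.1027 -0.1438]
AᵀP(A−BK) = [1.1097 -1.4017; -1.4017 2.2454]
P' = Q + AᵀP(A−BK) = [11.1097 -4.4017; -4.4017 11.2454]
tr(P') = 22.3551


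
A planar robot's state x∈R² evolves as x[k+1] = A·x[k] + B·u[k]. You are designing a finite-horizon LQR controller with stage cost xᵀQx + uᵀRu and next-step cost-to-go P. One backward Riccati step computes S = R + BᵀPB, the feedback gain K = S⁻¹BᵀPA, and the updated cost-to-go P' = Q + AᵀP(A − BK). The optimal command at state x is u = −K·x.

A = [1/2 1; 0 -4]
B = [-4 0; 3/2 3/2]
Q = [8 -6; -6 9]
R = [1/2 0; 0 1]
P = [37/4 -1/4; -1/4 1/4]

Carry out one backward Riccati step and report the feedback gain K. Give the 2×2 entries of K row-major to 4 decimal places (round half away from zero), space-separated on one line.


BᵀP = [-37.3750 1.3750; -0.3750 0.3750]
S = R + BᵀPB = [1/2 0; 0 1] + [151.5625 2.0625; 2.0625 0.5625] = [152.0625 2.0625; 2.0625 1.5625]
BᵀPA = [-18.6875 -42.8750; -0.1875 -1.8750]
K = S⁻¹·BᵀPA = [-0.1235 -0.2705; 0.0430 -0.8429]
A−BK = [0.0061 -0.0821; 0.1207 -2.3299]
AᵀP(A−BK) = [0.0131 -0.0885; -0.0885 2.0708]
P' = Q + AᵀP(A−BK) = [8.0131 -6.0885; -6.0885 11.0708]
tr(P') = 19.0839

-0.1235 -0.2705 0.0430 -0.8429


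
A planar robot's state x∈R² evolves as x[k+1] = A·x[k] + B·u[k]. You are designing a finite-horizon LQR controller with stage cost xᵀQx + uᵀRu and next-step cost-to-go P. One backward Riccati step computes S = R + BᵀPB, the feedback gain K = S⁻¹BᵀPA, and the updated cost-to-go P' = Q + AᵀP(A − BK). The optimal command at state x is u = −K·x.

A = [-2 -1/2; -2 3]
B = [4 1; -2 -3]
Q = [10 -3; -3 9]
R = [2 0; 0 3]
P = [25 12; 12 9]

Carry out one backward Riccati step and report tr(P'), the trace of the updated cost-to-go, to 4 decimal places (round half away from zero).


27.6264

BᵀP = [76.0000 30.0000; -11.0000 -15.0000]
S = R + BᵀPB = [2 0; 0 3] + [244.0000 -14.0000; -14.0000 34.0000] = [246.0000 -14.0000; -14.0000 37.0000]
BᵀPA = [-212.0000 52.0000; 52.0000 -39.5000]
K = S⁻¹·BᵀPA = [-0.7990 0.1539; 1.1031 -1.0093]
A−BK = [0.0930 -0.1064; -0.2888 0.2799]
AᵀP(A−BK) = [5.2495 -3.8799; -3.8799 3.3769]
P' = Q + AᵀP(A−BK) = [15.2495 -6.8799; -6.8799 12.3769]
tr(P') = 27.6264


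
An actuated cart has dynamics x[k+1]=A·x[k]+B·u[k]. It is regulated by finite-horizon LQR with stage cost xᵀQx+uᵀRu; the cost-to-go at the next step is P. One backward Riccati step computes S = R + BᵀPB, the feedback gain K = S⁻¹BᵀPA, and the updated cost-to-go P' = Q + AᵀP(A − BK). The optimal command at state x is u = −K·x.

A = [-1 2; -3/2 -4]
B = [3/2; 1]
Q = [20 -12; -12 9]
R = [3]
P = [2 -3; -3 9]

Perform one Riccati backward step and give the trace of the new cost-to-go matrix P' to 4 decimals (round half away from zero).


192.9750

BᵀP = [0.0000 4.5000]
S = R + BᵀPB = [3] + [4.5000] = [7.5000]
BᵀPA = [-6.7500 -18.0000]
K = S⁻¹·BᵀPA = [-0.9000 -2.4000]
A−BK = [0.3500 5.6000; -0.6000 -1.6000]
AᵀP(A−BK) = [7.1750 30.8000; 30.8000 156.8000]
P' = Q + AᵀP(A−BK) = [27.1750 18.8000; 18.8000 165.8000]
tr(P') = 192.9750


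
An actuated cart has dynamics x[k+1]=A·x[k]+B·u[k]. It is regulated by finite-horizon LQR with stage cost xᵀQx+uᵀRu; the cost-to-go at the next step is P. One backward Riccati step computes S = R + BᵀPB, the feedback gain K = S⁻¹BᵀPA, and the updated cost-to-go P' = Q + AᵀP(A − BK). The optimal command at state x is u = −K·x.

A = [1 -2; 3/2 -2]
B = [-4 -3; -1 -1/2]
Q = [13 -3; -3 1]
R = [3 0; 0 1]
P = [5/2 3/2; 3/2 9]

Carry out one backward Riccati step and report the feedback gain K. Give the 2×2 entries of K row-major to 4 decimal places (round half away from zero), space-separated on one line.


BᵀP = [-11.5000 -15.0000; -8.2500 -9.0000]
S = R + BᵀPB = [3 0; 0 1] + [61.0000 42.0000; 42.0000 29.2500] = [64.0000 42.0000; 42.0000 30.2500]
BᵀPA = [-34.0000 53.0000; -21.7500 34.5000]
K = S⁻¹·BᵀPA = [-0.6686 0.8968; 0.2093 -0.1047]
A−BK = [-1.0465 1.2733; 0.9360 -1.1555]
AᵀP(A−BK) = [9.0698 -11.2849; -11.2849 14.0799]
P' = Q + AᵀP(A−BK) = [22.0698 -14.2849; -14.2849 15.0799]
tr(P') = 37.1497

-0.6686 0.8968 0.2093 -0.1047


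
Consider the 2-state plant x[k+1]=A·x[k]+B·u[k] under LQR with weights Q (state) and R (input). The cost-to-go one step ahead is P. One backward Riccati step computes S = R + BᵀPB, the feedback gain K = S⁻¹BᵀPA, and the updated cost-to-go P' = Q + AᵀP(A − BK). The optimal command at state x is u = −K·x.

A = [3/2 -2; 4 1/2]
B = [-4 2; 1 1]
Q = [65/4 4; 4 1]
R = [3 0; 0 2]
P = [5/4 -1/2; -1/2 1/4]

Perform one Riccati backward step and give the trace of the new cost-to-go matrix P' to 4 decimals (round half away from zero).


18.5905

BᵀP = [-5.5000 2.2500; 2.0000 -0.7500]
S = R + BᵀPB = [3 0; 0 2] + [24.2500 -8.7500; -8.7500 3.2500] = [27.2500 -8.7500; -8.7500 5.2500]
BᵀPA = [0.7500 12.1250; 0.0000 -4.3750]
K = S⁻¹·BᵀPA = [0.0592 0.3816; 0.0987 -0.1974]
A−BK = [1.5395 -0.0789; 3.8421 0.3158]
AᵀP(A−BK) = [0.7681 0.0888; 0.0888 0.5724]
P' = Q + AᵀP(A−BK) = [17.0181 4.0888; 4.0888 1.5724]
tr(P') = 18.5905


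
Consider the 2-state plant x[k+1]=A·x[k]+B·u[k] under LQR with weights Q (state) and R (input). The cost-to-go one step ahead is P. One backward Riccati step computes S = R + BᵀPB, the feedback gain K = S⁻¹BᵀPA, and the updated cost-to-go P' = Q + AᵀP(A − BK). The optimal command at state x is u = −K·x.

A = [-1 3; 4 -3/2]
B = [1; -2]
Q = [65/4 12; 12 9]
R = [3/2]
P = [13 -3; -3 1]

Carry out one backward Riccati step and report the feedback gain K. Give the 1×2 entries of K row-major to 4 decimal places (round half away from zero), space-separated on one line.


BᵀP = [19.0000 -5.0000]
S = R + BᵀPB = [3/2] + [29.0000] = [30.5000]
BᵀPA = [-39.0000 64.5000]
K = S⁻¹·BᵀPA = [-1.2787 2.1148]
A−BK = [0.2787 0.8852; 1.4426 2.7295]
AᵀP(A−BK) = [3.1311 -3.0246; -3.0246 9.8484]
P' = Q + AᵀP(A−BK) = [19.3811 8.9754; 8.9754 18.8484]
tr(P') = 38.2295

-1.2787 2.1148


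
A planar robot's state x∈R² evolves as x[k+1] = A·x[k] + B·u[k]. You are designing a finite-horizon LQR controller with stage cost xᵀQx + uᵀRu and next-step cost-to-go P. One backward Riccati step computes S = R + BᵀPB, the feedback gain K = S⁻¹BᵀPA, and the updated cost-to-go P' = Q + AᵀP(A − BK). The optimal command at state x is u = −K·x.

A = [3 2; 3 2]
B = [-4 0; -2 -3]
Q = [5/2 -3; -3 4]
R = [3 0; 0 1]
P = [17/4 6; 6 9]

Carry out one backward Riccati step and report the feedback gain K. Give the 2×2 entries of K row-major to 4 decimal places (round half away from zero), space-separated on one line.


BᵀP = [-29.0000 -42.0000; -18.0000 -27.0000]
S = R + BᵀPB = [3 0; 0 1] + [200.0000 126.0000; 126.0000 81.0000] = [203.0000 126.0000; 126.0000 82.0000]
BᵀPA = [-213.0000 -142.0000; -135.0000 -90.0000]
K = S⁻¹·BᵀPA = [-0.5922 -0.3948; -0.7364 -0.4909]
A−BK = [0.6312 0.4208; -0.3935 -0.2623]
AᵀP(A−BK) = [1.7006 1.1338; 1.1338 0.7558]
P' = Q + AᵀP(A−BK) = [4.2006 -1.8662; -1.8662 4.7558]
tr(P') = 8.9565

-0.5922 -0.3948 -0.7364 -0.4909


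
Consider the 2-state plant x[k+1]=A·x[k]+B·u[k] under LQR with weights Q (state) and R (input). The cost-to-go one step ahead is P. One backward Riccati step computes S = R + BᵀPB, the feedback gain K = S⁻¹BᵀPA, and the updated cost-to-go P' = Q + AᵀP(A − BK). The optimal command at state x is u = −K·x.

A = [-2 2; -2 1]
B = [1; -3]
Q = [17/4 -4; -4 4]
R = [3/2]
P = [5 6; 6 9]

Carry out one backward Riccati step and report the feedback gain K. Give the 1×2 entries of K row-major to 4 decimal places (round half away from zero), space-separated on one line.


BᵀP = [-13.0000 -21.0000]
S = R + BᵀPB = [3/2] + [50.0000] = [51.5000]
BᵀPA = [68.0000 -47.0000]
K = S⁻¹·BᵀPA = [1.3204 -0.9126]
A−BK = [-3.3204 2.9126; 1.9612 -1.7379]
AᵀP(A−BK) = [14.2136 -11.9417; -11.9417 10.1068]
P' = Q + AᵀP(A−BK) = [18.4636 -15.9417; -15.9417 14.1068]
tr(P') = 32.5704

1.3204 -0.9126


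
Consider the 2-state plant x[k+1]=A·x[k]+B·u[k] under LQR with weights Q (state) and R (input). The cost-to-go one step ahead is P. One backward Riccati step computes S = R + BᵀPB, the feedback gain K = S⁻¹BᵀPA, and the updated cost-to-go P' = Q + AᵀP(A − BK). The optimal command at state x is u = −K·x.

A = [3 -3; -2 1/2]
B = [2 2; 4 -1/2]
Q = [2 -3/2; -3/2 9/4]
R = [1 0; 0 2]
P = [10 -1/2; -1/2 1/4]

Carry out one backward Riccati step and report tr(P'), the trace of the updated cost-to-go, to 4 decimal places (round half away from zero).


12.0003

BᵀP = [18.0000 0.0000; 20.2500 -1.1250]
S = R + BᵀPB = [1 0; 0 2] + [36.0000 36.0000; 36.0000 41.0625] = [37.0000 36.0000; 36.0000 43.0625]
BᵀPA = [54.0000 -54.0000; 63.0000 -61.3125]
K = S⁻¹·BᵀPA = [0.1930 -0.3973; 1.3017 -1.0917]
A−BK = [0.0107 -0.0221; -2.1211 1.5434]
AᵀP(A−BK) = [4.5745 -3.7711; -3.7711 3.1757]
P' = Q + AᵀP(A−BK) = [6.5745 -5.2711; -5.2711 5.4257]
tr(P') = 12.0003


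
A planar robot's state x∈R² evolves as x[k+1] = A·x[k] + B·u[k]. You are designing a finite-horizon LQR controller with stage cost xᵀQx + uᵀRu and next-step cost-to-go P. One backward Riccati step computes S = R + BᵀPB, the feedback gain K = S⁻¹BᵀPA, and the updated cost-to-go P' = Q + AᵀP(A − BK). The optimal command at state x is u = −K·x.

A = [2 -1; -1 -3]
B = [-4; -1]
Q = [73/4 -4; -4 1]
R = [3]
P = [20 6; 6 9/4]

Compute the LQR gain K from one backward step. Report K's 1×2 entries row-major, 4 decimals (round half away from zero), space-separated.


BᵀP = [-86.0000 -26.2500]
S = R + BᵀPB = [3] + [370.2500] = [373.2500]
BᵀPA = [-145.7500 164.7500]
K = S⁻¹·BᵀPA = [-0.3905 0.4414]
A−BK = [0.4380 0.7656; -1.3905 -2.5586]
AᵀP(A−BK) = [1.3362 1.0831; 1.0831 3.5305]
P' = Q + AᵀP(A−BK) = [19.5862 -2.9169; -2.9169 4.5305]
tr(P') = 24.1167

-0.3905 0.4414


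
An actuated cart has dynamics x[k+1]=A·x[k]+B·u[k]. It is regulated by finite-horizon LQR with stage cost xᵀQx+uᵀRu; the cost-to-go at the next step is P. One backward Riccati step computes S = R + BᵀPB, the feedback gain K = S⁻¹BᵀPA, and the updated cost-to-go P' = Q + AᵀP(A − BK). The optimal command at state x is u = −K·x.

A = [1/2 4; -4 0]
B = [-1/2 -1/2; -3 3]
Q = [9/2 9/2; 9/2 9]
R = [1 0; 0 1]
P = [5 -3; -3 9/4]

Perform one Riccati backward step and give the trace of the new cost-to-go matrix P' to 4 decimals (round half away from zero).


26.0350

BᵀP = [6.5000 -5.2500; -11.5000 8.2500]
S = R + BᵀPB = [1 0; 0 1] + [12.5000 -19.0000; -19.0000 30.5000] = [13.5000 -19.0000; -19.0000 31.5000]
BᵀPA = [24.2500 26.0000; -38.7500 -46.0000]
K = S⁻¹·BᵀPA = [0.4300 -0.8560; -0.9708 -1.9767]
A−BK = [0.2296 2.5837; 0.2023 3.3619]
AᵀP(A−BK) = [1.2043 2.1634; 2.1634 11.3307]
P' = Q + AᵀP(A−BK) = [5.7043 6.6634; 6.6634 20.3307]
tr(P') = 26.0350


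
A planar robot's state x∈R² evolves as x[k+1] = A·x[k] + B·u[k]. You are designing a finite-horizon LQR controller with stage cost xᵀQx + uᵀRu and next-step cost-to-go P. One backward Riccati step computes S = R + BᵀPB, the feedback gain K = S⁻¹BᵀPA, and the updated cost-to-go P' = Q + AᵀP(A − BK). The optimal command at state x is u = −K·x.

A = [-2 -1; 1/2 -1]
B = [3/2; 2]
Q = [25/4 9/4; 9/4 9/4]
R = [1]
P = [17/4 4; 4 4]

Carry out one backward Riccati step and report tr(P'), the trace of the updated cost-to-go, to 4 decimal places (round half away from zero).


BᵀP = [14.3750 14.0000]
S = R + BᵀPB = [1] + [49.5625] = [50.5625]
BᵀPA = [-21.7500 -28.3750]
K = S⁻¹·BᵀPA = [-0.4302 -0.5612]
A−BK = [-1.3548 -0.1582; 1.3603 0.1224]
AᵀP(A−BK) = [0.6440 0.2942; 0.2942 0.3263]
P' = Q + AᵀP(A−BK) = [6.8940 2.5442; 2.5442 2.5763]
tr(P') = 9.4703

9.4703


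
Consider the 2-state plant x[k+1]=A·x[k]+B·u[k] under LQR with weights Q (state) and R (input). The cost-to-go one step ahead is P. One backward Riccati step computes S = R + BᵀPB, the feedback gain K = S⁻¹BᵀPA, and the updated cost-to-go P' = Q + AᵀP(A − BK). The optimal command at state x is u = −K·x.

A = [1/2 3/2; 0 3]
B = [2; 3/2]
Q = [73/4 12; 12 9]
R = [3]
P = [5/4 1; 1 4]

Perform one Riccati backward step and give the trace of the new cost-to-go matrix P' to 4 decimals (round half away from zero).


36.0707

BᵀP = [4.0000 8.0000]
S = R + BᵀPB = [3] + [20.0000] = [23.0000]
BᵀPA = [2.0000 30.0000]
K = S⁻¹·BᵀPA = [0.0870 1.3043]
A−BK = [0.3261 -1.1087; -0.1304 1.0435]
AᵀP(A−BK) = [0.1386 -0.1712; -0.1712 8.6821]
P' = Q + AᵀP(A−BK) = [18.3886 11.8288; 11.8288 17.6821]
tr(P') = 36.0707


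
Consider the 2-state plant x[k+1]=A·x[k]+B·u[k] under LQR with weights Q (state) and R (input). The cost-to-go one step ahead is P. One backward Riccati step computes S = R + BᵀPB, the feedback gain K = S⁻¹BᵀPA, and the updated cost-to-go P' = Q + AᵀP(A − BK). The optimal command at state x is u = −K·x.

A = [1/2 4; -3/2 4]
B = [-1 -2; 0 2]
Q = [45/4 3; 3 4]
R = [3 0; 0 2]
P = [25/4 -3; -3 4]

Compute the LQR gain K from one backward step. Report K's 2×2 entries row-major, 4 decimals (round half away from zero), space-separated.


0.1757 -1.9387 -0.5000 0.2667

BᵀP = [-6.2500 3.0000; -18.5000 14.0000]
S = R + BᵀPB = [3 0; 0 2] + [6.2500 18.5000; 18.5000 65.0000] = [9.2500 18.5000; 18.5000 67.0000]
BᵀPA = [-7.6250 -13.0000; -30.2500 -18.0000]
K = S⁻¹·BᵀPA = [0.1757 -1.9387; -0.5000 0.2667]
A−BK = [-0.3243 2.5946; -0.5000 3.4667]
AᵀP(A−BK) = [1.2770 -6.2162; -6.2162 47.5964]
P' = Q + AᵀP(A−BK) = [12.5270 -3.2162; -3.2162 51.5964]
tr(P') = 64.1234


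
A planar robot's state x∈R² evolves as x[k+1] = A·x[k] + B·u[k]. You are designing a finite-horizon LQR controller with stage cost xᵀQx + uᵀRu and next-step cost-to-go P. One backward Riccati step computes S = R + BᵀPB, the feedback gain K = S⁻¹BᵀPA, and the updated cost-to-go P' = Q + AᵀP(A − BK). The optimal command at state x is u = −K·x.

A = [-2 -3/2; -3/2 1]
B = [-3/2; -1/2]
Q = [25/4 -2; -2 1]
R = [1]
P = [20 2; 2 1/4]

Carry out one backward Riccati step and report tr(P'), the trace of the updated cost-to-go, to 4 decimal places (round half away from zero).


BᵀP = [-31.0000 -3.1250]
S = R + BᵀPB = [1] + [48.0625] = [49.0625]
BᵀPA = [66.6875 43.3750]
K = S⁻¹·BᵀPA = [1.3592 0.8841]
A−BK = [0.0389 -0.1739; -0.8204 1.4420]
AᵀP(A−BK) = [1.9185 1.1682; 1.1682 0.9032]
P' = Q + AᵀP(A−BK) = [8.1685 -0.8318; -0.8318 1.9032]
tr(P') = 10.0717

10.0717


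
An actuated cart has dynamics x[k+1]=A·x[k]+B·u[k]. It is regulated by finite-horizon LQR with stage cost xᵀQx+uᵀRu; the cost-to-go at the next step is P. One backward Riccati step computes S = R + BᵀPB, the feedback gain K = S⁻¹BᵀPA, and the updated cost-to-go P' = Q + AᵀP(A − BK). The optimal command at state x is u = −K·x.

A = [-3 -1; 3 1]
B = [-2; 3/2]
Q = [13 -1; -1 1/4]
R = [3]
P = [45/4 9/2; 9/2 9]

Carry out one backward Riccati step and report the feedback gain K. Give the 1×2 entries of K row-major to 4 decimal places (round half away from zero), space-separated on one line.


1.4727 0.4909

BᵀP = [-15.7500 4.5000]
S = R + BᵀPB = [3] + [38.2500] = [41.2500]
BᵀPA = [60.7500 20.2500]
K = S⁻¹·BᵀPA = [1.4727 0.4909]
A−BK = [-0.0545 -0.0182; 0.7909 0.2636]
AᵀP(A−BK) = [11.7818 3.9273; 3.9273 1.3091]
P' = Q + AᵀP(A−BK) = [24.7818 2.9273; 2.9273 1.5591]
tr(P') = 26.3409


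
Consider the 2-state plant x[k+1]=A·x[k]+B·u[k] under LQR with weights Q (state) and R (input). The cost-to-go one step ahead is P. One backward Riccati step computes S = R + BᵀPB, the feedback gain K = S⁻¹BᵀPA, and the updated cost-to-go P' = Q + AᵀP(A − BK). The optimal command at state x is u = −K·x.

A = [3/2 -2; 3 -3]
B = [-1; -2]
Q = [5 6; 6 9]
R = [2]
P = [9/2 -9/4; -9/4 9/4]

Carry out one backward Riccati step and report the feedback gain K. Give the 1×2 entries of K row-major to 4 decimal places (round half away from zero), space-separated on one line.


-1.0385 1.0385

BᵀP = [0.0000 -2.2500]
S = R + BᵀPB = [2] + [4.5000] = [6.5000]
BᵀPA = [-6.7500 6.7500]
K = S⁻¹·BᵀPA = [-1.0385 1.0385]
A−BK = [0.4615 -0.9615; 0.9231 -0.9231]
AᵀP(A−BK) = [3.1154 -3.1154; -3.1154 4.2404]
P' = Q + AᵀP(A−BK) = [8.1154 2.8846; 2.8846 13.2404]
tr(P') = 21.3558


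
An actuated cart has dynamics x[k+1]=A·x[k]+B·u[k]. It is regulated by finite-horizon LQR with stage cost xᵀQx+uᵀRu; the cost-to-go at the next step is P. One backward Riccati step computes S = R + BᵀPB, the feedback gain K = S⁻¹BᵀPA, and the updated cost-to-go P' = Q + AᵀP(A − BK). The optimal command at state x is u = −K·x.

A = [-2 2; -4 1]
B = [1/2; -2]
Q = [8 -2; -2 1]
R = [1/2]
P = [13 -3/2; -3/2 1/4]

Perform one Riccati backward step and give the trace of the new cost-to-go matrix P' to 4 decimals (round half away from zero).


21.3065

BᵀP = [9.5000 -1.2500]
S = R + BᵀPB = [1/2] + [7.2500] = [7.7500]
BᵀPA = [-14.0000 17.7500]
K = S⁻¹·BᵀPA = [-1.8065 2.2903]
A−BK = [-1.0968 0.8548; -7.6129 5.5806]
AᵀP(A−BK) = [6.7097 -5.9355; -5.9355 5.5968]
P' = Q + AᵀP(A−BK) = [14.7097 -7.9355; -7.9355 6.5968]
tr(P') = 21.3065


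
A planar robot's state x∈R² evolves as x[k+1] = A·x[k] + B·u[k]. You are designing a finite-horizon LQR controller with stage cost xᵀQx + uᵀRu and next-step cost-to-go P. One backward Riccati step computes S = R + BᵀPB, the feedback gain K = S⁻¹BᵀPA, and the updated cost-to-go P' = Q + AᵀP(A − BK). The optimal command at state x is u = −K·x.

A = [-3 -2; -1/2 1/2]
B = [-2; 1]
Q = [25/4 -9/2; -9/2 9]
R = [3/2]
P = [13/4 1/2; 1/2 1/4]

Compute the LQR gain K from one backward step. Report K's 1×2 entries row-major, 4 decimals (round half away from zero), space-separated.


BᵀP = [-6.0000 -0.7500]
S = R + BᵀPB = [3/2] + [11.2500] = [12.7500]
BᵀPA = [18.3750 11.6250]
K = S⁻¹·BᵀPA = [1.4412 0.9118]
A−BK = [-0.1176 -0.1765; -1.9412 -0.4118]
AᵀP(A−BK) = [4.3309 2.4338; 2.4338 1.4632]
P' = Q + AᵀP(A−BK) = [10.5809 -2.0662; -2.0662 10.4632]
tr(P') = 21.0441

1.4412 0.9118


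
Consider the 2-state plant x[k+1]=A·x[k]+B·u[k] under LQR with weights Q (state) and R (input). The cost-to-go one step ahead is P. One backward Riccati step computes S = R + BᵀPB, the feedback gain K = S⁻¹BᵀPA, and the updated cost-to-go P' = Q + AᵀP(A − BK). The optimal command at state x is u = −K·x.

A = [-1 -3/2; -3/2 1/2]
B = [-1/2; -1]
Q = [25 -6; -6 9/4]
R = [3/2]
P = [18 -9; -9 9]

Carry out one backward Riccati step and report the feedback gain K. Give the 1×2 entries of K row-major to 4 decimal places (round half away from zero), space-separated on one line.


1.1250 -0.3750

BᵀP = [0.0000 -4.5000]
S = R + BᵀPB = [3/2] + [4.5000] = [6.0000]
BᵀPA = [6.7500 -2.2500]
K = S⁻¹·BᵀPA = [1.1250 -0.3750]
A−BK = [-0.4375 -1.6875; -0.3750 0.1250]
AᵀP(A−BK) = [3.6563 7.0313; 7.0313 55.4063]
P' = Q + AᵀP(A−BK) = [28.6563 1.0313; 1.0313 57.6563]
tr(P') = 86.3125


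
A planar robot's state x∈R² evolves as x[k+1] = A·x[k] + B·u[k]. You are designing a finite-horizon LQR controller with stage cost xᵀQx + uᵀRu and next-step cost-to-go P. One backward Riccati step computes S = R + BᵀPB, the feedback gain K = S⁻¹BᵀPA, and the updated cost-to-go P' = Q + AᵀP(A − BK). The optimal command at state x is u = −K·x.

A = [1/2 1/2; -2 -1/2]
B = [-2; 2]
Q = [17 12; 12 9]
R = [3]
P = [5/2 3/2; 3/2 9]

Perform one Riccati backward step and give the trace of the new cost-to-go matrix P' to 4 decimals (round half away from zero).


BᵀP = [-2.0000 15.0000]
S = R + BᵀPB = [3] + [34.0000] = [37.0000]
BᵀPA = [-31.0000 -8.5000]
K = S⁻¹·BᵀPA = [-0.8378 -0.2297]
A−BK = [-1.1757 0.0405; -0.3243 -0.0405]
AᵀP(A−BK) = [7.6520 0.6284; 0.6284 0.1723]
P' = Q + AᵀP(A−BK) = [24.6520 12.6284; 12.6284 9.1723]
tr(P') = 33.8243

33.8243


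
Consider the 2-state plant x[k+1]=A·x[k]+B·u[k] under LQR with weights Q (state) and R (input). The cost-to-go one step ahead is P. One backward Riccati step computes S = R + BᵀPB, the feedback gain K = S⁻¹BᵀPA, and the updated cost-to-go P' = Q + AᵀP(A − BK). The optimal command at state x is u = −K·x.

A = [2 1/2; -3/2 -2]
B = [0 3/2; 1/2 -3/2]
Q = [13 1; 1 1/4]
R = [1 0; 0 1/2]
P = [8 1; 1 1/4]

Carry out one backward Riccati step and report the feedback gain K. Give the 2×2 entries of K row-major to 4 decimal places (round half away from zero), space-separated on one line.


BᵀP = [0.5000 0.1250; 10.5000 1.1250]
S = R + BᵀPB = [1 0; 0 1/2] + [0.0625 0.5625; 0.5625 14.0625] = [1.0625 0.5625; 0.5625 14.5625]
BᵀPA = [0.8125 0.0000; 19.3125 3.0000]
K = S⁻¹·BᵀPA = [0.0639 -0.1113; 1.3237 0.2103]
A−BK = [0.0144 0.1845; 0.4536 -1.6289]
AᵀP(A−BK) = [0.9464 0.0289; 0.0289 0.3691]
P' = Q + AᵀP(A−BK) = [13.9464 1.0289; 1.0289 0.6191]
tr(P') = 14.5655

0.0639 -0.1113 1.3237 0.2103


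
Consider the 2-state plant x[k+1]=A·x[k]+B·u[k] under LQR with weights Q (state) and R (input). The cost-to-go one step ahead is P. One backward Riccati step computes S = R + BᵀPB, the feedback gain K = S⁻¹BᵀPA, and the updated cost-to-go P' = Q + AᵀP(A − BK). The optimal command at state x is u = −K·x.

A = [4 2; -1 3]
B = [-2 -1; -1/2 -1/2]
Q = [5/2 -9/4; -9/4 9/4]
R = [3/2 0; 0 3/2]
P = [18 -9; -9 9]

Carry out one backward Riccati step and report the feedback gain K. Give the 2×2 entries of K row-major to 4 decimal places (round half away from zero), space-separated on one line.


BᵀP = [-31.5000 13.5000; -13.5000 4.5000]
S = R + BᵀPB = [3/2 0; 0 3/2] + [56.2500 24.7500; 24.7500 11.2500] = [57.7500 24.7500; 24.7500 12.7500]
BᵀPA = [-139.5000 -22.5000; -58.5000 -13.5000]
K = S⁻¹·BᵀPA = [-2.6727 0.3818; 0.6000 -1.8000]
A−BK = [-0.7455 0.9636; -2.0364 2.2909]
AᵀP(A−BK) = [31.2545 -25.0364; -25.0364 29.2909]
P' = Q + AᵀP(A−BK) = [33.7545 -27.2864; -27.2864 31.5409]
tr(P') = 65.2955

-2.6727 0.3818 0.6000 -1.8000


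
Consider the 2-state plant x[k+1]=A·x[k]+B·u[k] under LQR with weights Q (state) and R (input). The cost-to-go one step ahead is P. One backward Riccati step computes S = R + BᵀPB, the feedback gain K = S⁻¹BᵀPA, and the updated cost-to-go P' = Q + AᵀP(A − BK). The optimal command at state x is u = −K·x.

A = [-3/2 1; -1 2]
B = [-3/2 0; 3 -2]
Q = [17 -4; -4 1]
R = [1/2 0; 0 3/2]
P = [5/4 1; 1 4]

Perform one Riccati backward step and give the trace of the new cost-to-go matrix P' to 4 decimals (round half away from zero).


23.3795

BᵀP = [1.1250 10.5000; -2.0000 -8.0000]
S = R + BᵀPB = [1/2 0; 0 3/2] + [29.8125 -21.0000; -21.0000 16.0000] = [30.3125 -21.0000; -21.0000 17.5000]
BᵀPA = [-12.1875 22.1250; 11.0000 -18.0000]
K = S⁻¹·BᵀPA = [0.1980 0.1027; 0.8662 -0.9053]
A−BK = [-1.2029 1.1540; 0.1383 -0.1188]
AᵀP(A−BK) = [2.6977 -2.6647; -2.6647 2.6818]
P' = Q + AᵀP(A−BK) = [19.6977 -6.6647; -6.6647 3.6818]
tr(P') = 23.3795


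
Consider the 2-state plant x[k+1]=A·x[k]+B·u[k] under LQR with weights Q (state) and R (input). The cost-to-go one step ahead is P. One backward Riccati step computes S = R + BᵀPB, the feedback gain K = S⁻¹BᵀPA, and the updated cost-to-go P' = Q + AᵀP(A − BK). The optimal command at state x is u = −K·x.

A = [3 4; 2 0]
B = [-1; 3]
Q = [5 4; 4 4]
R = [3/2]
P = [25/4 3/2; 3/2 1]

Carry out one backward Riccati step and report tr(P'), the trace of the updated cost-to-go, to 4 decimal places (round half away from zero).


BᵀP = [-1.7500 1.5000]
S = R + BᵀPB = [3/2] + [6.2500] = [7.7500]
BᵀPA = [-2.2500 -7.0000]
K = S⁻¹·BᵀPA = [-0.2903 -0.9032]
A−BK = [2.7097 3.0968; 2.8710 2.7097]
AᵀP(A−BK) = [77.5968 84.9677; 84.9677 93.6774]
P' = Q + AᵀP(A−BK) = [82.5968 88.9677; 88.9677 97.6774]
tr(P') = 180.2742

180.2742


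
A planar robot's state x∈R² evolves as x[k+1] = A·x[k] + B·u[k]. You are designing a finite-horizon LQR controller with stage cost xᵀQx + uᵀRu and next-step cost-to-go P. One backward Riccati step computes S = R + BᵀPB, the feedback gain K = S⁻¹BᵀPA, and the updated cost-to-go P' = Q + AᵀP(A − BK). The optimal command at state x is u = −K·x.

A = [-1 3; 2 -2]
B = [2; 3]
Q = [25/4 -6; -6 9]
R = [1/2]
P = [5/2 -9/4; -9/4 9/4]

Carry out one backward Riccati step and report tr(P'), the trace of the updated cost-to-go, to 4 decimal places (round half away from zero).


BᵀP = [-1.7500 2.2500]
S = R + BᵀPB = [1/2] + [3.2500] = [3.7500]
BᵀPA = [6.2500 -9.7500]
K = S⁻¹·BᵀPA = [1.6667 -2.6000]
A−BK = [-4.3333 8.2000; -3.0000 5.8000]
AᵀP(A−BK) = [10.0833 -18.2500; -18.2500 33.1500]
P' = Q + AᵀP(A−BK) = [16.3333 -24.2500; -24.2500 42.1500]
tr(P') = 58.4833

58.4833


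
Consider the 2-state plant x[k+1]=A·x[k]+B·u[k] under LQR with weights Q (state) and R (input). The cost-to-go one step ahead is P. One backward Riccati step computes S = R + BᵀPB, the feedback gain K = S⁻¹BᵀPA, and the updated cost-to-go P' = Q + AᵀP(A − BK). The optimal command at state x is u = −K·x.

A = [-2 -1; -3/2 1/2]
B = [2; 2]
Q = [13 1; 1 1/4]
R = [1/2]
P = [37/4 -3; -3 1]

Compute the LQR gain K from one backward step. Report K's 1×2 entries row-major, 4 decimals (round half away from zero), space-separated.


BᵀP = [12.5000 -4.0000]
S = R + BᵀPB = [1/2] + [17.0000] = [17.5000]
BᵀPA = [-19.0000 -14.5000]
K = S⁻¹·BᵀPA = [-1.0857 -0.8286]
A−BK = [0.1714 0.6571; 0.6714 2.1571]
AᵀP(A−BK) = [0.6214 0.5071; 0.5071 0.4857]
P' = Q + AᵀP(A−BK) = [13.6214 1.5071; 1.5071 0.7357]
tr(P') = 14.3571

-1.0857 -0.8286


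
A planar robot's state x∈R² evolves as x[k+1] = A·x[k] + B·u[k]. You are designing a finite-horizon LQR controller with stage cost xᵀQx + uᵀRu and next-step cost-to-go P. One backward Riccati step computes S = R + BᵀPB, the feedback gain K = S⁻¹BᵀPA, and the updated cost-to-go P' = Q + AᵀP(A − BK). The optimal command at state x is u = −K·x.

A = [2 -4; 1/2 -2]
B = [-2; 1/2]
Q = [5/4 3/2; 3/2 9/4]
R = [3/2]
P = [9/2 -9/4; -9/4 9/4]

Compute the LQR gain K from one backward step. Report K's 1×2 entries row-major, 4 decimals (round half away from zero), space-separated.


-0.7099 1.1908

BᵀP = [-10.1250 5.6250]
S = R + BᵀPB = [3/2] + [23.0625] = [24.5625]
BᵀPA = [-17.4375 29.2500]
K = S⁻¹·BᵀPA = [-0.7099 1.1908]
A−BK = [0.5802 -1.6183; 0.8550 -2.5954]
AᵀP(A−BK) = [1.6832 -3.9847; -3.9847 10.1679]
P' = Q + AᵀP(A−BK) = [2.9332 -2.4847; -2.4847 12.4179]
tr(P') = 15.3511
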